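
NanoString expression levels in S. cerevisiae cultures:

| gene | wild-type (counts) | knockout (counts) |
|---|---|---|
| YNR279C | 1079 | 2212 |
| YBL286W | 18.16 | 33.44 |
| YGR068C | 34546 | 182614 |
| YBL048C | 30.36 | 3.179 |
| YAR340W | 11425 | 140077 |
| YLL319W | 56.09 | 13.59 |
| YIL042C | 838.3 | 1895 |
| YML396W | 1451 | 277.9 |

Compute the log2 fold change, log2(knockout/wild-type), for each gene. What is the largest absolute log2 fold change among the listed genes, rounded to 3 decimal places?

log2(2212/1079) = 1.036  (YNR279C)
log2(33.44/18.16) = 0.881  (YBL286W)
log2(182614/34546) = 2.402  (YGR068C)
log2(3.179/30.36) = -3.256  (YBL048C)
log2(140077/11425) = 3.616  (YAR340W)
log2(13.59/56.09) = -2.045  (YLL319W)
log2(1895/838.3) = 1.177  (YIL042C)
log2(277.9/1451) = -2.384  (YML396W)
The largest magnitude belongs to YAR340W.

3.616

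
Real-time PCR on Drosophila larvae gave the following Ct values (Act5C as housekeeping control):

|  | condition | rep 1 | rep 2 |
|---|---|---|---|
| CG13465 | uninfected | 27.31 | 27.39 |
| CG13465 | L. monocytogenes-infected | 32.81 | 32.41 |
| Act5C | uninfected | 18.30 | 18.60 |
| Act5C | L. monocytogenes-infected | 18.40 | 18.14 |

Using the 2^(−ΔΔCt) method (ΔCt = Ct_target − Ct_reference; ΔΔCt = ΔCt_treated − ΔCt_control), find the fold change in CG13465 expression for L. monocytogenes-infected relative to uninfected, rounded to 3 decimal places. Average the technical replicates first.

Mean Ct: CG13465 uninfected 27.350; CG13465 L. monocytogenes-infected 32.610; Act5C uninfected 18.450; Act5C L. monocytogenes-infected 18.270
ΔCt(uninfected) = 27.350 − 18.450 = 8.900
ΔCt(L. monocytogenes-infected) = 32.610 − 18.270 = 14.340
ΔΔCt = 14.340 − 8.900 = 5.440
Fold change = 2^(−5.440) = 0.0230

0.023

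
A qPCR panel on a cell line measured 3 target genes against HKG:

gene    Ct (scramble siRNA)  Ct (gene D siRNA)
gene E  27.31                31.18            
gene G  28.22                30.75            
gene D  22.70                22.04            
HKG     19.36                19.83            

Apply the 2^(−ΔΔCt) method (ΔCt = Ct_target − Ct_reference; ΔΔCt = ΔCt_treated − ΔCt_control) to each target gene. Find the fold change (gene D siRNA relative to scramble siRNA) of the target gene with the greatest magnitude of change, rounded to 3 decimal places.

0.095

gene E: ΔΔCt = (31.18−19.83) − (27.31−19.36) = 11.35 − 7.95 = 3.40; fold change = 2^-3.40 = 0.095
gene G: ΔΔCt = (30.75−19.83) − (28.22−19.36) = 10.92 − 8.86 = 2.06; fold change = 2^-2.06 = 0.240
gene D: ΔΔCt = (22.04−19.83) − (22.70−19.36) = 2.21 − 3.34 = -1.13; fold change = 2^1.13 = 2.189
gene E has the largest |ΔΔCt| = 3.40.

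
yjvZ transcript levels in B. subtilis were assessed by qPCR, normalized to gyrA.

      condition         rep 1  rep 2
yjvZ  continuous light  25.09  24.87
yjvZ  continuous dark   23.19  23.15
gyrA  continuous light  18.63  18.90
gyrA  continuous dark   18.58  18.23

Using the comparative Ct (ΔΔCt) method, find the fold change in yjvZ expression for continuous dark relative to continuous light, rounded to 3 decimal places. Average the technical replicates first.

Mean Ct: yjvZ continuous light 24.980; yjvZ continuous dark 23.170; gyrA continuous light 18.765; gyrA continuous dark 18.405
ΔCt(continuous light) = 24.980 − 18.765 = 6.215
ΔCt(continuous dark) = 23.170 − 18.405 = 4.765
ΔΔCt = 4.765 − 6.215 = -1.450
Fold change = 2^(−(-1.450)) = 2^1.450 = 2.7321

2.732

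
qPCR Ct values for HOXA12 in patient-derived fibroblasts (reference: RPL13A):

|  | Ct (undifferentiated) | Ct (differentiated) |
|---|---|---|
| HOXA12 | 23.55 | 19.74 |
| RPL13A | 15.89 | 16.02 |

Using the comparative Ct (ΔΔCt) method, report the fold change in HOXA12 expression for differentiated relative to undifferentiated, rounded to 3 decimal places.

ΔCt(undifferentiated) = 23.550 − 15.890 = 7.660
ΔCt(differentiated) = 19.740 − 16.020 = 3.720
ΔΔCt = 3.720 − 7.660 = -3.940
Fold change = 2^(−(-3.940)) = 2^3.940 = 15.3482

15.348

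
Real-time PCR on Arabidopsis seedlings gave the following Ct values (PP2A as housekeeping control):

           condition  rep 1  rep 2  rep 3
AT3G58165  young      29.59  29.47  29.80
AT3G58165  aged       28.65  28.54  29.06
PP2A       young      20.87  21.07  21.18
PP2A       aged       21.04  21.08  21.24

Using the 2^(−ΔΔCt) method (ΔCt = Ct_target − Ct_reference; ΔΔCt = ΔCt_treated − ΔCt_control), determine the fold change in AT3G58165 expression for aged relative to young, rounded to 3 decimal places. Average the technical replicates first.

1.932

Mean Ct: AT3G58165 young 29.620; AT3G58165 aged 28.750; PP2A young 21.040; PP2A aged 21.120
ΔCt(young) = 29.620 − 21.040 = 8.580
ΔCt(aged) = 28.750 − 21.120 = 7.630
ΔΔCt = 7.630 − 8.580 = -0.950
Fold change = 2^(−(-0.950)) = 2^0.950 = 1.9319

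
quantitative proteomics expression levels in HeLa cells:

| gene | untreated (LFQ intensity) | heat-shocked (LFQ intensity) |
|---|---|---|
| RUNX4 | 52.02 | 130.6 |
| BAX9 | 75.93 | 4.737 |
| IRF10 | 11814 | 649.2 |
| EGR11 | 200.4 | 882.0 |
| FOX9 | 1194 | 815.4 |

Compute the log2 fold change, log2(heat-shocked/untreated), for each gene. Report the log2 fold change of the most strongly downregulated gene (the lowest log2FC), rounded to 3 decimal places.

log2(130.6/52.02) = 1.328  (RUNX4)
log2(4.737/75.93) = -4.003  (BAX9)
log2(649.2/11814) = -4.186  (IRF10)
log2(882.0/200.4) = 2.138  (EGR11)
log2(815.4/1194) = -0.550  (FOX9)
IRF10 is most strongly downregulated.

-4.186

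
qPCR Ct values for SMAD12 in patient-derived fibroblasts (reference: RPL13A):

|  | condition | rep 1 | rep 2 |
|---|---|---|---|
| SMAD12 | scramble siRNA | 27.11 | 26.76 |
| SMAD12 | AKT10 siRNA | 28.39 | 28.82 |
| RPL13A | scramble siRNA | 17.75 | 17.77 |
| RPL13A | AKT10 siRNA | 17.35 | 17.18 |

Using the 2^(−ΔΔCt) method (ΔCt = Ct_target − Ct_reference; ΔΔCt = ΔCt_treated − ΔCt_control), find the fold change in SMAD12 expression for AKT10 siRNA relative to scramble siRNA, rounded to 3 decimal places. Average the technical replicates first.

0.223

Mean Ct: SMAD12 scramble siRNA 26.935; SMAD12 AKT10 siRNA 28.605; RPL13A scramble siRNA 17.760; RPL13A AKT10 siRNA 17.265
ΔCt(scramble siRNA) = 26.935 − 17.760 = 9.175
ΔCt(AKT10 siRNA) = 28.605 − 17.265 = 11.340
ΔΔCt = 11.340 − 9.175 = 2.165
Fold change = 2^(−2.165) = 0.2230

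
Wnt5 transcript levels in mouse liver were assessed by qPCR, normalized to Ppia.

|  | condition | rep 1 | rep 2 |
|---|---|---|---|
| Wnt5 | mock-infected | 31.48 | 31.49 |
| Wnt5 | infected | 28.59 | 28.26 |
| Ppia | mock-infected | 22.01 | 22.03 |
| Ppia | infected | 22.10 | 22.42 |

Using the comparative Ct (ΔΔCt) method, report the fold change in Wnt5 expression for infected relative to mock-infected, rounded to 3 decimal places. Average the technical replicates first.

9.849

Mean Ct: Wnt5 mock-infected 31.485; Wnt5 infected 28.425; Ppia mock-infected 22.020; Ppia infected 22.260
ΔCt(mock-infected) = 31.485 − 22.020 = 9.465
ΔCt(infected) = 28.425 − 22.260 = 6.165
ΔΔCt = 6.165 − 9.465 = -3.300
Fold change = 2^(−(-3.300)) = 2^3.300 = 9.8492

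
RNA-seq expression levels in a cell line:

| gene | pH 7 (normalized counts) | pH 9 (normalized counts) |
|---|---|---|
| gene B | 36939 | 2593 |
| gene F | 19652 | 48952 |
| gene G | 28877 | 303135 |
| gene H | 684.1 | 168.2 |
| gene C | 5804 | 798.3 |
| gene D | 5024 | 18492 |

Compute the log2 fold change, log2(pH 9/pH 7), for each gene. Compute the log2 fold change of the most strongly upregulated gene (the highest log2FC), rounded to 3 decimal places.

log2(2593/36939) = -3.832  (gene B)
log2(48952/19652) = 1.317  (gene F)
log2(303135/28877) = 3.392  (gene G)
log2(168.2/684.1) = -2.024  (gene H)
log2(798.3/5804) = -2.862  (gene C)
log2(18492/5024) = 1.880  (gene D)
gene G is most strongly upregulated.

3.392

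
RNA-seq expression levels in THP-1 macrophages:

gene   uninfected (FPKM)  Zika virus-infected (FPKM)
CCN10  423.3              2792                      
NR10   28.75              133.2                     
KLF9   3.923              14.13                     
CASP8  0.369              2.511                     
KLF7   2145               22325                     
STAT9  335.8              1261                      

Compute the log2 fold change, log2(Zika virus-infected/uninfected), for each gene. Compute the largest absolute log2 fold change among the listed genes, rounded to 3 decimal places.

3.380

log2(2792/423.3) = 2.722  (CCN10)
log2(133.2/28.75) = 2.212  (NR10)
log2(14.13/3.923) = 1.849  (KLF9)
log2(2.511/0.369) = 2.767  (CASP8)
log2(22325/2145) = 3.380  (KLF7)
log2(1261/335.8) = 1.909  (STAT9)
The largest magnitude belongs to KLF7.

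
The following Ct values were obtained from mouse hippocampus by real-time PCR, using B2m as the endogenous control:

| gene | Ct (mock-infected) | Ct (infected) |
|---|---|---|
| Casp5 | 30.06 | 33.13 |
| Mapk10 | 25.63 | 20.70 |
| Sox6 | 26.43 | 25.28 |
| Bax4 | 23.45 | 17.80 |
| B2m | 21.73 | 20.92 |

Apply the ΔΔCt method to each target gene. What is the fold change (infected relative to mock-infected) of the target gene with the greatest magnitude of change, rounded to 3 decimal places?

28.641

Casp5: ΔΔCt = (33.13−20.92) − (30.06−21.73) = 12.21 − 8.33 = 3.88; fold change = 2^-3.88 = 0.068
Mapk10: ΔΔCt = (20.70−20.92) − (25.63−21.73) = -0.22 − 3.90 = -4.12; fold change = 2^4.12 = 17.388
Sox6: ΔΔCt = (25.28−20.92) − (26.43−21.73) = 4.36 − 4.70 = -0.34; fold change = 2^0.34 = 1.266
Bax4: ΔΔCt = (17.80−20.92) − (23.45−21.73) = -3.12 − 1.72 = -4.84; fold change = 2^4.84 = 28.641
Bax4 has the largest |ΔΔCt| = 4.84.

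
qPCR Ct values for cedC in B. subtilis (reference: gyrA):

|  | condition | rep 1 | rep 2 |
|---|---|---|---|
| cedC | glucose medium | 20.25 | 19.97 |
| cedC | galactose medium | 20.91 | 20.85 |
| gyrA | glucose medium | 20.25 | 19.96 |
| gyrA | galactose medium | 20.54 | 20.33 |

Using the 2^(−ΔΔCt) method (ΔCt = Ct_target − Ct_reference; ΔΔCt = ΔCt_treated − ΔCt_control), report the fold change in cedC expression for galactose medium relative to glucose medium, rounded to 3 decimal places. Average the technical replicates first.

0.737

Mean Ct: cedC glucose medium 20.110; cedC galactose medium 20.880; gyrA glucose medium 20.105; gyrA galactose medium 20.435
ΔCt(glucose medium) = 20.110 − 20.105 = 0.005
ΔCt(galactose medium) = 20.880 − 20.435 = 0.445
ΔΔCt = 0.445 − 0.005 = 0.440
Fold change = 2^(−0.440) = 0.7371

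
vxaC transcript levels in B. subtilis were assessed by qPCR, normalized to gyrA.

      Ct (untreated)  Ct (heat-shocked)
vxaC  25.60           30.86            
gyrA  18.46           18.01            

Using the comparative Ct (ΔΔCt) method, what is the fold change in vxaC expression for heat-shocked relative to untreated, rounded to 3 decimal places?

0.019

ΔCt(untreated) = 25.600 − 18.460 = 7.140
ΔCt(heat-shocked) = 30.860 − 18.010 = 12.850
ΔΔCt = 12.850 − 7.140 = 5.710
Fold change = 2^(−5.710) = 0.0191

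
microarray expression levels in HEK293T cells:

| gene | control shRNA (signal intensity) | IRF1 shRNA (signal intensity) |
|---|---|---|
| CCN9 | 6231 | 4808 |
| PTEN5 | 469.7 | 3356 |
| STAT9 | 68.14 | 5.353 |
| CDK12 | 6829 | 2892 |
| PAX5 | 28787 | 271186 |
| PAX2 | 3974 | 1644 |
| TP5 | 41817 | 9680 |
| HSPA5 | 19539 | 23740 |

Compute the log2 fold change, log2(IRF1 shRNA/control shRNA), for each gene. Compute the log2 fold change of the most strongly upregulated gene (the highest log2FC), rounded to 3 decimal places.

log2(4808/6231) = -0.374  (CCN9)
log2(3356/469.7) = 2.837  (PTEN5)
log2(5.353/68.14) = -3.670  (STAT9)
log2(2892/6829) = -1.240  (CDK12)
log2(271186/28787) = 3.236  (PAX5)
log2(1644/3974) = -1.273  (PAX2)
log2(9680/41817) = -2.111  (TP5)
log2(23740/19539) = 0.281  (HSPA5)
PAX5 is most strongly upregulated.

3.236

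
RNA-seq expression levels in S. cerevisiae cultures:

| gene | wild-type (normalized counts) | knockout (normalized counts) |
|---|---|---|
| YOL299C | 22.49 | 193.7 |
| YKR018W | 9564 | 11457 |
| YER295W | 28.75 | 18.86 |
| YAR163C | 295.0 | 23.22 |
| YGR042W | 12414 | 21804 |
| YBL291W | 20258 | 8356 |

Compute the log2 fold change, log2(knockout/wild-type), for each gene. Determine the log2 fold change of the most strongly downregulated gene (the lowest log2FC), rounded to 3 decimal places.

-3.667

log2(193.7/22.49) = 3.106  (YOL299C)
log2(11457/9564) = 0.261  (YKR018W)
log2(18.86/28.75) = -0.608  (YER295W)
log2(23.22/295.0) = -3.667  (YAR163C)
log2(21804/12414) = 0.813  (YGR042W)
log2(8356/20258) = -1.278  (YBL291W)
YAR163C is most strongly downregulated.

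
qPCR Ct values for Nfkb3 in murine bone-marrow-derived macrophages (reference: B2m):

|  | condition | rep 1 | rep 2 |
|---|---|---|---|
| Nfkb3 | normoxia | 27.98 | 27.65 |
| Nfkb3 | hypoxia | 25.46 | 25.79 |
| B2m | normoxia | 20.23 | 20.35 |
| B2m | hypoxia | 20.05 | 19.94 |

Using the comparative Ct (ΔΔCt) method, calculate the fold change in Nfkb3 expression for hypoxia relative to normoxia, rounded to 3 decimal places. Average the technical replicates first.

Mean Ct: Nfkb3 normoxia 27.815; Nfkb3 hypoxia 25.625; B2m normoxia 20.290; B2m hypoxia 19.995
ΔCt(normoxia) = 27.815 − 20.290 = 7.525
ΔCt(hypoxia) = 25.625 − 19.995 = 5.630
ΔΔCt = 5.630 − 7.525 = -1.895
Fold change = 2^(−(-1.895)) = 2^1.895 = 3.7192

3.719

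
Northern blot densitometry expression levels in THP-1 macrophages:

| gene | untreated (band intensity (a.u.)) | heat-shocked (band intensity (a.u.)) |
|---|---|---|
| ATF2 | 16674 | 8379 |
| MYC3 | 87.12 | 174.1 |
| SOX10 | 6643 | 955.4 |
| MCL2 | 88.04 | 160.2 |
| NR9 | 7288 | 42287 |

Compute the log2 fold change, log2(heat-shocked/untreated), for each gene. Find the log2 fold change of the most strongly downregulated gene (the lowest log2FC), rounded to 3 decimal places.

log2(8379/16674) = -0.993  (ATF2)
log2(174.1/87.12) = 0.999  (MYC3)
log2(955.4/6643) = -2.798  (SOX10)
log2(160.2/88.04) = 0.864  (MCL2)
log2(42287/7288) = 2.537  (NR9)
SOX10 is most strongly downregulated.

-2.798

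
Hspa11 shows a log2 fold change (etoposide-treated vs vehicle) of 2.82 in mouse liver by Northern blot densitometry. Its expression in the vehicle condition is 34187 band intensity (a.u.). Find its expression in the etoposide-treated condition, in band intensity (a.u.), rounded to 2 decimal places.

Fold change = 2^(2.82) = 7.0616
etoposide-treated expression = 34187 × 7.0616 = 241415.74

241415.74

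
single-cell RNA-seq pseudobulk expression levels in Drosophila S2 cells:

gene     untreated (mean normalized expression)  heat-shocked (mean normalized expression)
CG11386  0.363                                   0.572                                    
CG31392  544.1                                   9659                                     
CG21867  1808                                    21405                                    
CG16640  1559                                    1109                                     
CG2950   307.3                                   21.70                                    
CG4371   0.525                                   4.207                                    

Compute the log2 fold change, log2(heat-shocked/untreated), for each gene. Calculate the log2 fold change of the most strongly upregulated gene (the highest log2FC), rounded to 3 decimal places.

log2(0.572/0.363) = 0.656  (CG11386)
log2(9659/544.1) = 4.150  (CG31392)
log2(21405/1808) = 3.565  (CG21867)
log2(1109/1559) = -0.491  (CG16640)
log2(21.70/307.3) = -3.824  (CG2950)
log2(4.207/0.525) = 3.002  (CG4371)
CG31392 is most strongly upregulated.

4.150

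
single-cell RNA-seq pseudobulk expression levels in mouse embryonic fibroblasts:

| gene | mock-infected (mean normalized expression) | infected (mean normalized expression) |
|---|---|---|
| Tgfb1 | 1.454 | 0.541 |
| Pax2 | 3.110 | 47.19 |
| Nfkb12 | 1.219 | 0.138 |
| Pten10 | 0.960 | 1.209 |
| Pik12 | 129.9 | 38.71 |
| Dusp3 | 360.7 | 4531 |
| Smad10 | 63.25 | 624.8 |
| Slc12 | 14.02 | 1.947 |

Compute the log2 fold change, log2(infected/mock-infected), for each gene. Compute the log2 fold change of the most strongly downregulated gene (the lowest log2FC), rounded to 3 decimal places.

-3.143

log2(0.541/1.454) = -1.426  (Tgfb1)
log2(47.19/3.110) = 3.923  (Pax2)
log2(0.138/1.219) = -3.143  (Nfkb12)
log2(1.209/0.960) = 0.333  (Pten10)
log2(38.71/129.9) = -1.747  (Pik12)
log2(4531/360.7) = 3.651  (Dusp3)
log2(624.8/63.25) = 3.304  (Smad10)
log2(1.947/14.02) = -2.848  (Slc12)
Nfkb12 is most strongly downregulated.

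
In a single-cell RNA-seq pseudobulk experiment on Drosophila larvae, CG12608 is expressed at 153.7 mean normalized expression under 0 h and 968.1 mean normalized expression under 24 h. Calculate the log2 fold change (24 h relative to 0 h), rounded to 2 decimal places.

Fold change = 968.1 / 153.7 = 6.2986
log2(6.2986) = 2.655

2.66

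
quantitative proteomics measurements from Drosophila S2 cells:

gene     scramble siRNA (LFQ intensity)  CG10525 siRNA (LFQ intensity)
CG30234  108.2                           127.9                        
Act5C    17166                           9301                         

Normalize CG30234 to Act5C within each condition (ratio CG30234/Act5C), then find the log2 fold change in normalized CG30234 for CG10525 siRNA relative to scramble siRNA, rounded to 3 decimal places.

CG30234/Act5C (scramble siRNA) = 108.2 / 17166 = 0.0063032
CG30234/Act5C (CG10525 siRNA) = 127.9 / 9301 = 0.013751
Fold change = 0.013751 / 0.0063032 = 2.1816
log2(2.1816) = 1.1254

1.125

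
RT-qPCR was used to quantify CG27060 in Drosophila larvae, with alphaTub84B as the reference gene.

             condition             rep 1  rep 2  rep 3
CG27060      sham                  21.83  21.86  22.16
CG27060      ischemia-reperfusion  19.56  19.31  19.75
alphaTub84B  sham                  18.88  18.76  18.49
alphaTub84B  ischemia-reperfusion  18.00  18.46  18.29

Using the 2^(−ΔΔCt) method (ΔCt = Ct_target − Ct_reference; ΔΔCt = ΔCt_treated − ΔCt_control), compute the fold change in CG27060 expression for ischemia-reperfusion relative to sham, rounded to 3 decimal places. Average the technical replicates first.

3.864

Mean Ct: CG27060 sham 21.950; CG27060 ischemia-reperfusion 19.540; alphaTub84B sham 18.710; alphaTub84B ischemia-reperfusion 18.250
ΔCt(sham) = 21.950 − 18.710 = 3.240
ΔCt(ischemia-reperfusion) = 19.540 − 18.250 = 1.290
ΔΔCt = 1.290 − 3.240 = -1.950
Fold change = 2^(−(-1.950)) = 2^1.950 = 3.8637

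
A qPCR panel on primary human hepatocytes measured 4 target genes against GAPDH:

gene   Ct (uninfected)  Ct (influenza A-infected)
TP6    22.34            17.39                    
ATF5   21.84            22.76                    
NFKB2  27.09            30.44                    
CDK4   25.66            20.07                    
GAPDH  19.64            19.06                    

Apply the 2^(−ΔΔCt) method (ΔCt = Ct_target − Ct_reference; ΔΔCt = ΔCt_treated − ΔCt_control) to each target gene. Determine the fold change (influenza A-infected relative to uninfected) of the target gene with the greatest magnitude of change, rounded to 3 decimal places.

32.223

TP6: ΔΔCt = (17.39−19.06) − (22.34−19.64) = -1.67 − 2.70 = -4.37; fold change = 2^4.37 = 20.678
ATF5: ΔΔCt = (22.76−19.06) − (21.84−19.64) = 3.70 − 2.20 = 1.50; fold change = 2^-1.50 = 0.354
NFKB2: ΔΔCt = (30.44−19.06) − (27.09−19.64) = 11.38 − 7.45 = 3.93; fold change = 2^-3.93 = 0.066
CDK4: ΔΔCt = (20.07−19.06) − (25.66−19.64) = 1.01 − 6.02 = -5.01; fold change = 2^5.01 = 32.223
CDK4 has the largest |ΔΔCt| = 5.01.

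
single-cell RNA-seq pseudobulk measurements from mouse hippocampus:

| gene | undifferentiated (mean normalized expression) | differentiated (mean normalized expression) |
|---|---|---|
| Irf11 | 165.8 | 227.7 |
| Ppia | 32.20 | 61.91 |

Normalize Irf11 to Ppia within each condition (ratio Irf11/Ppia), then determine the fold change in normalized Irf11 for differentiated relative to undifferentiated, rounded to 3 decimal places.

0.714

Irf11/Ppia (undifferentiated) = 165.8 / 32.20 = 5.1491
Irf11/Ppia (differentiated) = 227.7 / 61.91 = 3.6779
Fold change = 3.6779 / 5.1491 = 0.7143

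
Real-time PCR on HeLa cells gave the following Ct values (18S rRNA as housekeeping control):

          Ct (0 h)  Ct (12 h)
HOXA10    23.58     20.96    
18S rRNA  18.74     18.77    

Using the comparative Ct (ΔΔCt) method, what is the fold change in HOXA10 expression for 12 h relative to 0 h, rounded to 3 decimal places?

6.277

ΔCt(0 h) = 23.580 − 18.740 = 4.840
ΔCt(12 h) = 20.960 − 18.770 = 2.190
ΔΔCt = 2.190 − 4.840 = -2.650
Fold change = 2^(−(-2.650)) = 2^2.650 = 6.2767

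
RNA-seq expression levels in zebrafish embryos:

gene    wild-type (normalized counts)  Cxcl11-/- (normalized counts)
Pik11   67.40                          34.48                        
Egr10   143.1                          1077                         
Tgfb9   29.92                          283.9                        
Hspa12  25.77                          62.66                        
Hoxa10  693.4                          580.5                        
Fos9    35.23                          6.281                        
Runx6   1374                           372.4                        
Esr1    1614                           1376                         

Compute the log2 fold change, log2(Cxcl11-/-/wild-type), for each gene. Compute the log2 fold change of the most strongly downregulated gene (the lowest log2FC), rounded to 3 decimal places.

-2.488

log2(34.48/67.40) = -0.967  (Pik11)
log2(1077/143.1) = 2.912  (Egr10)
log2(283.9/29.92) = 3.246  (Tgfb9)
log2(62.66/25.77) = 1.282  (Hspa12)
log2(580.5/693.4) = -0.256  (Hoxa10)
log2(6.281/35.23) = -2.488  (Fos9)
log2(372.4/1374) = -1.883  (Runx6)
log2(1376/1614) = -0.230  (Esr1)
Fos9 is most strongly downregulated.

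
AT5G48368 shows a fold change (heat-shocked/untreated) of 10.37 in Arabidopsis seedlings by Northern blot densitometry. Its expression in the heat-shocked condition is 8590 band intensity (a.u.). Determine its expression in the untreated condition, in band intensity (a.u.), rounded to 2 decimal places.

828.35

untreated expression = 8590 / 10.37 = 828.35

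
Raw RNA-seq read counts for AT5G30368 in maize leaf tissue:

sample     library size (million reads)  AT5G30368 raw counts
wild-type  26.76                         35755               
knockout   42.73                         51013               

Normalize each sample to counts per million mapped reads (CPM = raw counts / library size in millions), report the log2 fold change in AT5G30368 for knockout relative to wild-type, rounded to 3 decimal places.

-0.162

CPM(wild-type) = 35755 / 26.76 = 1336.1360
CPM(knockout) = 51013 / 42.73 = 1193.8451
Fold change = 1193.8451 / 1336.1360 = 0.89351
log2(0.89351) = -0.1625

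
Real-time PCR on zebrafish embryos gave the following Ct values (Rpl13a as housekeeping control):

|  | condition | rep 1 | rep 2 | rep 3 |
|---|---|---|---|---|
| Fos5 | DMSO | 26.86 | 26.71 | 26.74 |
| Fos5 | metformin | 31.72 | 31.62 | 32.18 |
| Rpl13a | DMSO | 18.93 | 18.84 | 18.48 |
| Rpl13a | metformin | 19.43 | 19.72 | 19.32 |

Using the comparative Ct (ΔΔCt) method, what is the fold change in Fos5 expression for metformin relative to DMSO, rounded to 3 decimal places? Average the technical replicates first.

Mean Ct: Fos5 DMSO 26.770; Fos5 metformin 31.840; Rpl13a DMSO 18.750; Rpl13a metformin 19.490
ΔCt(DMSO) = 26.770 − 18.750 = 8.020
ΔCt(metformin) = 31.840 − 19.490 = 12.350
ΔΔCt = 12.350 − 8.020 = 4.330
Fold change = 2^(−4.330) = 0.0497

0.050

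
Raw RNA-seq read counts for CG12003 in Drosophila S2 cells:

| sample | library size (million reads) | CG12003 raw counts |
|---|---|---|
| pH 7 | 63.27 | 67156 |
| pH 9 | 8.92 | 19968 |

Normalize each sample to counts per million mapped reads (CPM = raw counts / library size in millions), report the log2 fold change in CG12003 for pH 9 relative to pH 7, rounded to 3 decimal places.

1.077

CPM(pH 7) = 67156 / 63.27 = 1061.4193
CPM(pH 9) = 19968 / 8.92 = 2238.5650
Fold change = 2238.5650 / 1061.4193 = 2.10903
log2(2.10903) = 1.0766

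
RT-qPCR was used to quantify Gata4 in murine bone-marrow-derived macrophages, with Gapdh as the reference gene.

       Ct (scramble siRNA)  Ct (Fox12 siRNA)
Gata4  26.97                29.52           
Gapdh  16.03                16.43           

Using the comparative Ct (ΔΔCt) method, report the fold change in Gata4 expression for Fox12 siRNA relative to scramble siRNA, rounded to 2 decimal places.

ΔCt(scramble siRNA) = 26.970 − 16.030 = 10.940
ΔCt(Fox12 siRNA) = 29.520 − 16.430 = 13.090
ΔΔCt = 13.090 − 10.940 = 2.150
Fold change = 2^(−2.150) = 0.225

0.23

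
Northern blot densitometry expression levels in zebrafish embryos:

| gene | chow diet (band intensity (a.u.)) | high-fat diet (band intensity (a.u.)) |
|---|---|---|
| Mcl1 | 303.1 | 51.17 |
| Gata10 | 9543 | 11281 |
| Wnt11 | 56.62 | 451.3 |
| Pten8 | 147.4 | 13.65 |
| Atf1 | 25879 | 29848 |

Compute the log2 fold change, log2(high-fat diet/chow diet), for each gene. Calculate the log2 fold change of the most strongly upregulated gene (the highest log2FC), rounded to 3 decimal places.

log2(51.17/303.1) = -2.566  (Mcl1)
log2(11281/9543) = 0.241  (Gata10)
log2(451.3/56.62) = 2.995  (Wnt11)
log2(13.65/147.4) = -3.433  (Pten8)
log2(29848/25879) = 0.206  (Atf1)
Wnt11 is most strongly upregulated.

2.995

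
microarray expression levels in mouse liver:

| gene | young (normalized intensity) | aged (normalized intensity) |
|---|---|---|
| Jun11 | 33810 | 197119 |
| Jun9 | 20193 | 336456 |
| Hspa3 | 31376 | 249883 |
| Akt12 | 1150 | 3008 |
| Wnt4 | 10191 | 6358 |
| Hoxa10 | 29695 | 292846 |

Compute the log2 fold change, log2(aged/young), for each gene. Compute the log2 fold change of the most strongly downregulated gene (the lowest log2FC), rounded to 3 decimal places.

log2(197119/33810) = 2.544  (Jun11)
log2(336456/20193) = 4.058  (Jun9)
log2(249883/31376) = 2.994  (Hspa3)
log2(3008/1150) = 1.387  (Akt12)
log2(6358/10191) = -0.681  (Wnt4)
log2(292846/29695) = 3.302  (Hoxa10)
Wnt4 is most strongly downregulated.

-0.681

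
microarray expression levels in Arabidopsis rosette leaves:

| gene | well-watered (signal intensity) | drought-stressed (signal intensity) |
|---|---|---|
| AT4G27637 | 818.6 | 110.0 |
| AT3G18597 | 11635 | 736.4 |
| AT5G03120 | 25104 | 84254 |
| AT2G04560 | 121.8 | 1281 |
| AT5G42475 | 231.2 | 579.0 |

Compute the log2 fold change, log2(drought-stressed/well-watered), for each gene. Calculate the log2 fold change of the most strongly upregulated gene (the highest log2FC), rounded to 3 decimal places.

3.395

log2(110.0/818.6) = -2.896  (AT4G27637)
log2(736.4/11635) = -3.982  (AT3G18597)
log2(84254/25104) = 1.747  (AT5G03120)
log2(1281/121.8) = 3.395  (AT2G04560)
log2(579.0/231.2) = 1.324  (AT5G42475)
AT2G04560 is most strongly upregulated.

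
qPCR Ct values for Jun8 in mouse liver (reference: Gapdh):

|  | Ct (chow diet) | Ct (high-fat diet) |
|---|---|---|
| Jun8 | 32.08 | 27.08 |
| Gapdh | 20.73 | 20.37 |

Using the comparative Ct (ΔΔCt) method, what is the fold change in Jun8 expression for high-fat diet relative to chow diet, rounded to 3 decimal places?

24.933

ΔCt(chow diet) = 32.080 − 20.730 = 11.350
ΔCt(high-fat diet) = 27.080 − 20.370 = 6.710
ΔΔCt = 6.710 − 11.350 = -4.640
Fold change = 2^(−(-4.640)) = 2^4.640 = 24.9333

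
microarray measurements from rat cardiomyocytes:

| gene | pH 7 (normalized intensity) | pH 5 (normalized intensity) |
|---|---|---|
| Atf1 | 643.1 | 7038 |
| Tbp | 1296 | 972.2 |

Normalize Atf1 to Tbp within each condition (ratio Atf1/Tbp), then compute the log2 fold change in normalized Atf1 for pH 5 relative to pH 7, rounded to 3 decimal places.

Atf1/Tbp (pH 7) = 643.1 / 1296 = 0.49622
Atf1/Tbp (pH 5) = 7038 / 972.2 = 7.2393
Fold change = 7.2393 / 0.49622 = 14.5888
log2(14.5888) = 3.8668

3.867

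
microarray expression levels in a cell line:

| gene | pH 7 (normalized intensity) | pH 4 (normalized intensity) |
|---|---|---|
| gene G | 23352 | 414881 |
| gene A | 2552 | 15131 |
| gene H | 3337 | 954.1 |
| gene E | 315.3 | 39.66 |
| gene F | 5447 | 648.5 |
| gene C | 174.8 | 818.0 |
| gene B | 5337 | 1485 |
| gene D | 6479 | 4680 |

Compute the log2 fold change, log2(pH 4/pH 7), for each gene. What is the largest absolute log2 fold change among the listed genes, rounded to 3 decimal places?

4.151

log2(414881/23352) = 4.151  (gene G)
log2(15131/2552) = 2.568  (gene A)
log2(954.1/3337) = -1.806  (gene H)
log2(39.66/315.3) = -2.991  (gene E)
log2(648.5/5447) = -3.070  (gene F)
log2(818.0/174.8) = 2.226  (gene C)
log2(1485/5337) = -1.846  (gene B)
log2(4680/6479) = -0.469  (gene D)
The largest magnitude belongs to gene G.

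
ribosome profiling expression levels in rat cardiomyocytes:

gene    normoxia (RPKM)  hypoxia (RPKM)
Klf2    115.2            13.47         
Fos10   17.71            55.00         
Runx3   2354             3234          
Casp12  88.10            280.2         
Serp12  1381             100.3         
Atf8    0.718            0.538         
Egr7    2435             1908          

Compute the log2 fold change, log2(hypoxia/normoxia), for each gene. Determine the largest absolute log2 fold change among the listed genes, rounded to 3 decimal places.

log2(13.47/115.2) = -3.096  (Klf2)
log2(55.00/17.71) = 1.635  (Fos10)
log2(3234/2354) = 0.458  (Runx3)
log2(280.2/88.10) = 1.669  (Casp12)
log2(100.3/1381) = -3.783  (Serp12)
log2(0.538/0.718) = -0.416  (Atf8)
log2(1908/2435) = -0.352  (Egr7)
The largest magnitude belongs to Serp12.

3.783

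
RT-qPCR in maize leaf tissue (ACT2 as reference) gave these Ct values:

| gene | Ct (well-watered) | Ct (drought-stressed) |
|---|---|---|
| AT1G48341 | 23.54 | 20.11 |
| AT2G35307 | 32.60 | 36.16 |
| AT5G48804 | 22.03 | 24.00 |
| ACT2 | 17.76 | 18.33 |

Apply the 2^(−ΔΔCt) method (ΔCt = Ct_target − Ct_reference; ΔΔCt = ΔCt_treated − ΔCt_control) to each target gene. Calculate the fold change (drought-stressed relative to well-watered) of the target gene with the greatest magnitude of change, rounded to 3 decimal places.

16.000

AT1G48341: ΔΔCt = (20.11−18.33) − (23.54−17.76) = 1.78 − 5.78 = -4.00; fold change = 2^4.00 = 16.000
AT2G35307: ΔΔCt = (36.16−18.33) − (32.60−17.76) = 17.83 − 14.84 = 2.99; fold change = 2^-2.99 = 0.126
AT5G48804: ΔΔCt = (24.00−18.33) − (22.03−17.76) = 5.67 − 4.27 = 1.40; fold change = 2^-1.40 = 0.379
AT1G48341 has the largest |ΔΔCt| = 4.00.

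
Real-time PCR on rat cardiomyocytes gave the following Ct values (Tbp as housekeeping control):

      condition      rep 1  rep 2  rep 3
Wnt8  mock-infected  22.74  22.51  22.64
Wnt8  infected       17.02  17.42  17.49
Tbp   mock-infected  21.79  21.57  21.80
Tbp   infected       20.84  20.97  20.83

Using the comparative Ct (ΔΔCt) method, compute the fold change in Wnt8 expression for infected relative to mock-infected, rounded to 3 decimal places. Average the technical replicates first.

22.316

Mean Ct: Wnt8 mock-infected 22.630; Wnt8 infected 17.310; Tbp mock-infected 21.720; Tbp infected 20.880
ΔCt(mock-infected) = 22.630 − 21.720 = 0.910
ΔCt(infected) = 17.310 − 20.880 = -3.570
ΔΔCt = -3.570 − 0.910 = -4.480
Fold change = 2^(−(-4.480)) = 2^4.480 = 22.3159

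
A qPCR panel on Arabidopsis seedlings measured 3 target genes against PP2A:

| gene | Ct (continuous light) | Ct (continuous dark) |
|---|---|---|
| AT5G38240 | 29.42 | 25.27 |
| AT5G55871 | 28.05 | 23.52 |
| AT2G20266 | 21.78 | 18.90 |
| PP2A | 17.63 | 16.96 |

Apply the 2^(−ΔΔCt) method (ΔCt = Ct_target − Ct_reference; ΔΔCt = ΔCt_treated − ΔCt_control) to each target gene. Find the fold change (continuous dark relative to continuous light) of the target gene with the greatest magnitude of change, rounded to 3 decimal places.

14.520

AT5G38240: ΔΔCt = (25.27−16.96) − (29.42−17.63) = 8.31 − 11.79 = -3.48; fold change = 2^3.48 = 11.158
AT5G55871: ΔΔCt = (23.52−16.96) − (28.05−17.63) = 6.56 − 10.42 = -3.86; fold change = 2^3.86 = 14.520
AT2G20266: ΔΔCt = (18.90−16.96) − (21.78−17.63) = 1.94 − 4.15 = -2.21; fold change = 2^2.21 = 4.627
AT5G55871 has the largest |ΔΔCt| = 3.86.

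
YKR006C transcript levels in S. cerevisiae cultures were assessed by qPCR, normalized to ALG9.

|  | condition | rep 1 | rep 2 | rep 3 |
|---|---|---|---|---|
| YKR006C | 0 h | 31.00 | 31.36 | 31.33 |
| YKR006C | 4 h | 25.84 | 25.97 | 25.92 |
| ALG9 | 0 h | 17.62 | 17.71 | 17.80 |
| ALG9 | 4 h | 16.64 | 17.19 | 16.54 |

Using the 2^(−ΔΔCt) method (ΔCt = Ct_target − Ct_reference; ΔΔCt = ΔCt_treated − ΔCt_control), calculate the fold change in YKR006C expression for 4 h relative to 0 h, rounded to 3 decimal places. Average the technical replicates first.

Mean Ct: YKR006C 0 h 31.230; YKR006C 4 h 25.910; ALG9 0 h 17.710; ALG9 4 h 16.790
ΔCt(0 h) = 31.230 − 17.710 = 13.520
ΔCt(4 h) = 25.910 − 16.790 = 9.120
ΔΔCt = 9.120 − 13.520 = -4.400
Fold change = 2^(−(-4.400)) = 2^4.400 = 21.1121

21.112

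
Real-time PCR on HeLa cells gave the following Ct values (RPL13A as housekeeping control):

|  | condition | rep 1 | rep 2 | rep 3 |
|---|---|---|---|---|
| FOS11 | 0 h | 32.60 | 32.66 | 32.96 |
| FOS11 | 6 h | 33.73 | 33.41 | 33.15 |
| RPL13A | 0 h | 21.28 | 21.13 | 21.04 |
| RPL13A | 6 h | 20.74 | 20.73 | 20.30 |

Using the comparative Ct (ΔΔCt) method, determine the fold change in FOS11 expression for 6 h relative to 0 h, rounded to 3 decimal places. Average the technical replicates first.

Mean Ct: FOS11 0 h 32.740; FOS11 6 h 33.430; RPL13A 0 h 21.150; RPL13A 6 h 20.590
ΔCt(0 h) = 32.740 − 21.150 = 11.590
ΔCt(6 h) = 33.430 − 20.590 = 12.840
ΔΔCt = 12.840 − 11.590 = 1.250
Fold change = 2^(−1.250) = 0.4204

0.420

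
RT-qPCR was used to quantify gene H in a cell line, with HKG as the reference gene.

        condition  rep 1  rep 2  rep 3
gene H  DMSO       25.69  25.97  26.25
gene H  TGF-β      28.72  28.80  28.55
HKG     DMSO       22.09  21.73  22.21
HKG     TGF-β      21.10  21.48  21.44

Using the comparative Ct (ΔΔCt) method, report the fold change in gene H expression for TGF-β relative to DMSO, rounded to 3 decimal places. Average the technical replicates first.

0.095

Mean Ct: gene H DMSO 25.970; gene H TGF-β 28.690; HKG DMSO 22.010; HKG TGF-β 21.340
ΔCt(DMSO) = 25.970 − 22.010 = 3.960
ΔCt(TGF-β) = 28.690 − 21.340 = 7.350
ΔΔCt = 7.350 − 3.960 = 3.390
Fold change = 2^(−3.390) = 0.0954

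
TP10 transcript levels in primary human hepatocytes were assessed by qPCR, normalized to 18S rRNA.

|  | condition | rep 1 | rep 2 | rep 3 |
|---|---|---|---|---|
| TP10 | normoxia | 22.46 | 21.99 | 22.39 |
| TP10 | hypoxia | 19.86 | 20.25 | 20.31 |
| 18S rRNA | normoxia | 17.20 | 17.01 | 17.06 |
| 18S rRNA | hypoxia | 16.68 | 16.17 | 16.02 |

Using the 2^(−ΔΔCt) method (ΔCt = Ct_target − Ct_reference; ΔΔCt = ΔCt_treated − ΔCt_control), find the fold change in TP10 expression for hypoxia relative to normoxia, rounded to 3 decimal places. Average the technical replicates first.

2.532

Mean Ct: TP10 normoxia 22.280; TP10 hypoxia 20.140; 18S rRNA normoxia 17.090; 18S rRNA hypoxia 16.290
ΔCt(normoxia) = 22.280 − 17.090 = 5.190
ΔCt(hypoxia) = 20.140 − 16.290 = 3.850
ΔΔCt = 3.850 − 5.190 = -1.340
Fold change = 2^(−(-1.340)) = 2^1.340 = 2.5315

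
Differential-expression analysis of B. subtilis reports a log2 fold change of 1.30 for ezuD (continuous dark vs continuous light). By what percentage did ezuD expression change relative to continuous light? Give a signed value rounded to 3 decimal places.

Fold change = 2^(1.30) = 2.4623
Percent change = (FC − 1) × 100% = (2.4623 − 1) × 100 = 146.229%

146.229%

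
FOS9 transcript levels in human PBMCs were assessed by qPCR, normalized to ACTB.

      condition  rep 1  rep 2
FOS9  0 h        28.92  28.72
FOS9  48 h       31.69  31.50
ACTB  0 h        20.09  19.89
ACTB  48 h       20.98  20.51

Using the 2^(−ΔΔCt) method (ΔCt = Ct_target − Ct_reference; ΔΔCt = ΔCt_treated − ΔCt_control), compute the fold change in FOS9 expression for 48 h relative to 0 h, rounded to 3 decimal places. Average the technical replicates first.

0.247

Mean Ct: FOS9 0 h 28.820; FOS9 48 h 31.595; ACTB 0 h 19.990; ACTB 48 h 20.745
ΔCt(0 h) = 28.820 − 19.990 = 8.830
ΔCt(48 h) = 31.595 − 20.745 = 10.850
ΔΔCt = 10.850 − 8.830 = 2.020
Fold change = 2^(−2.020) = 0.2466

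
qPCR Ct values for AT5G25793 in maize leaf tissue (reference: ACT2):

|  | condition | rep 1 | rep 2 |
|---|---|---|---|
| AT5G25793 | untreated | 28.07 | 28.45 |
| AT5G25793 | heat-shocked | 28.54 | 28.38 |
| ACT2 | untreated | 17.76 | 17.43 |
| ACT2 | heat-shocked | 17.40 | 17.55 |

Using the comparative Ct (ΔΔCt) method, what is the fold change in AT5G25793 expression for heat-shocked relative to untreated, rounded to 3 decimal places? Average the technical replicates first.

0.801

Mean Ct: AT5G25793 untreated 28.260; AT5G25793 heat-shocked 28.460; ACT2 untreated 17.595; ACT2 heat-shocked 17.475
ΔCt(untreated) = 28.260 − 17.595 = 10.665
ΔCt(heat-shocked) = 28.460 − 17.475 = 10.985
ΔΔCt = 10.985 − 10.665 = 0.320
Fold change = 2^(−0.320) = 0.8011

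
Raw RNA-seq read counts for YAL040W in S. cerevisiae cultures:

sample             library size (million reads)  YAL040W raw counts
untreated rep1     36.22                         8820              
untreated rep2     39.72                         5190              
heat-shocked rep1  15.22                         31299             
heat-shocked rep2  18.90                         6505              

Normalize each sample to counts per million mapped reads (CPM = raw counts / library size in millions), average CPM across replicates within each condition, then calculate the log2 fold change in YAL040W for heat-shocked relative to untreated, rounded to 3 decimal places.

2.682

CPM(untreated rep1) = 8820 / 36.22 = 243.5119
CPM(untreated rep2) = 5190 / 39.72 = 130.6647
CPM(heat-shocked rep1) = 31299 / 15.22 = 2056.4389
CPM(heat-shocked rep2) = 6505 / 18.90 = 344.1799
mean CPM(untreated) = 187.0883; mean CPM(heat-shocked) = 1200.3094
Fold change = 1200.3094 / 187.0883 = 6.41574
log2(6.41574) = 2.6816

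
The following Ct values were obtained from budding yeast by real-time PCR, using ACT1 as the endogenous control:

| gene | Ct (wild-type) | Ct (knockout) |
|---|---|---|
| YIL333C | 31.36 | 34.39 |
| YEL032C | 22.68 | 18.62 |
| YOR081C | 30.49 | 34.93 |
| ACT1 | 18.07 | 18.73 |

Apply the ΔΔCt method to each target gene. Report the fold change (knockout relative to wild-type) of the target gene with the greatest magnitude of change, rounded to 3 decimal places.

26.355

YIL333C: ΔΔCt = (34.39−18.73) − (31.36−18.07) = 15.66 − 13.29 = 2.37; fold change = 2^-2.37 = 0.193
YEL032C: ΔΔCt = (18.62−18.73) − (22.68−18.07) = -0.11 − 4.61 = -4.72; fold change = 2^4.72 = 26.355
YOR081C: ΔΔCt = (34.93−18.73) − (30.49−18.07) = 16.20 − 12.42 = 3.78; fold change = 2^-3.78 = 0.073
YEL032C has the largest |ΔΔCt| = 4.72.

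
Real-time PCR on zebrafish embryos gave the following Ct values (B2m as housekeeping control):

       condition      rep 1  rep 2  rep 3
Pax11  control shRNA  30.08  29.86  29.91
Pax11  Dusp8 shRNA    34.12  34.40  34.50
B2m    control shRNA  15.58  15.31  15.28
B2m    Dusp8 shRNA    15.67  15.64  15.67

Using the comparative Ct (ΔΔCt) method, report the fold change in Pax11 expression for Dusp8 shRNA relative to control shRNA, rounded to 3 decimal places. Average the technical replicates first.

Mean Ct: Pax11 control shRNA 29.950; Pax11 Dusp8 shRNA 34.340; B2m control shRNA 15.390; B2m Dusp8 shRNA 15.660
ΔCt(control shRNA) = 29.950 − 15.390 = 14.560
ΔCt(Dusp8 shRNA) = 34.340 − 15.660 = 18.680
ΔΔCt = 18.680 − 14.560 = 4.120
Fold change = 2^(−4.120) = 0.0575

0.058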